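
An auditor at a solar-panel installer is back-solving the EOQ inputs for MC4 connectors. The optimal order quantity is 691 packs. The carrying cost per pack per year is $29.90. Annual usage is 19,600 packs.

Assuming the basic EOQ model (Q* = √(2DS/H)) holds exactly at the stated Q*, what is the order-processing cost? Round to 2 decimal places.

$364.20

EOQ relation: Q² = 2DS/H, so rearrange for the unknown.
S = Q²H / (2D) = 691² × 29.9 / (2 × 19,600) = 364.2011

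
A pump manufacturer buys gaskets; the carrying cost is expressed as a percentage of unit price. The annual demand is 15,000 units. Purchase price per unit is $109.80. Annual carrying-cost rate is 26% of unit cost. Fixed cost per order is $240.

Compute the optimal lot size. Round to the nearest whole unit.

502 units

Holding cost per unit per year: H = 26% × $109.8 = $28.5480
Q* = √(2·D·S / H) = √(2·15,000·240 / 28.548) = √252,206.8 ≈ 502.20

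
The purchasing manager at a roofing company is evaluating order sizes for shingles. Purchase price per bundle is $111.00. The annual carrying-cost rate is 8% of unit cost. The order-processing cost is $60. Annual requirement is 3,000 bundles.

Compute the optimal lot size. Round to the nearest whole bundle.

Carrying cost H = $111 × 8% = $8.8800/bundle/yr
EOQ = √(2DS/H) = √(2 × 3,000 × 60 / 8.88)
    = √(40,540.54) ≈ 201.35

201 bundles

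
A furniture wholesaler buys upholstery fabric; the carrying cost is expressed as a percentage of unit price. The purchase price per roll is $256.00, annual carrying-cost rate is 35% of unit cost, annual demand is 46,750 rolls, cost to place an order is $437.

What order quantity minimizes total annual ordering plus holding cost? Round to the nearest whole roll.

Carrying cost H = $256 × 35% = $89.6000/roll/yr
Q* = √(2·D·S / H) = √(2·46,750·437 / 89.6) = √456,021.2 ≈ 675.29

675 rolls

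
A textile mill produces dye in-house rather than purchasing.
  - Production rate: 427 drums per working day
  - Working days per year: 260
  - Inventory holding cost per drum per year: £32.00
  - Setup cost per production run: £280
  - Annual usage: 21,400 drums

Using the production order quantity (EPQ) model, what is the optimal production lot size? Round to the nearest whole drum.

Daily demand d = 21,400/260 = 82.308; p = 427; 1 − d/p = 0.80724
EPQ = √(2DS / (H(1 − d/p)))
    = √(2 × 21,400 × 280 / (32 × 0.80724)) ≈ 681.12

681 drums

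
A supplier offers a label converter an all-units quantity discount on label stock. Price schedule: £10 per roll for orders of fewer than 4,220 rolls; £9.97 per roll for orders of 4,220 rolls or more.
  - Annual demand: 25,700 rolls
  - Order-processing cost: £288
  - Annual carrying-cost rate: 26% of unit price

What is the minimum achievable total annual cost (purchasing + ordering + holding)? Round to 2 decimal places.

H₁ = 26%×£10 = £2.6000;  H₂ = 26%×£9.97 = £2.5922
EOQ₁ = √(2×25,700×288/2.6000) = 2,386.11  (< 4,220, feasible at tier 1)
EOQ₂ = √(2×25,700×288/2.5922) = 2,389.70  (< 4,220 → use Q = 4,220 at tier-2 price)
TC(tier 1 (EOQ₁), Q≈2,386.1) = £263,203.90
TC(tier 2, Q≈4,220.0) = £263,452.48
Minimum at tier 1 (EOQ₁): £263,203.90

£263,203.90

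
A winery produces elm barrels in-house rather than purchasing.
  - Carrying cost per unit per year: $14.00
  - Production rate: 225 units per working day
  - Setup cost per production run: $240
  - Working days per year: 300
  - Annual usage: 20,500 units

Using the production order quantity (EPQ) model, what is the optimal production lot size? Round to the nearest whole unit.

d = 20,500/300 = 68.3333 units/day;  effective holding cost H(1 − d/p) = 14·(1 − 68.3333/225) = 9.74815
Q* = √(2DS / H_eff) = √(2·20,500·240 / 9.74815) ≈ 1,004.70

1,005 units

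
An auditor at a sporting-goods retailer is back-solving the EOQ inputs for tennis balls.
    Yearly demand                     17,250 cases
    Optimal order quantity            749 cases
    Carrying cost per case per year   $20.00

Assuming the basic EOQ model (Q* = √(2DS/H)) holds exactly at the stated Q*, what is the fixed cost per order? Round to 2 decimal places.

$325.22

Since Q* = (2DS/H)^½, squaring gives Q*²·H = 2DS.
S = Q²H / (2D) = 749² × 20 / (2 × 17,250) = 325.2180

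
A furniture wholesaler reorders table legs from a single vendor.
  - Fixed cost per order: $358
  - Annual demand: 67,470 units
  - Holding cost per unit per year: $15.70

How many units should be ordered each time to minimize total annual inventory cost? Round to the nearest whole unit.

1,754 units

Q* = √(2·D·S / H) = √(2·67,470·358 / 15.7) = √3,076,975.8 ≈ 1,754.13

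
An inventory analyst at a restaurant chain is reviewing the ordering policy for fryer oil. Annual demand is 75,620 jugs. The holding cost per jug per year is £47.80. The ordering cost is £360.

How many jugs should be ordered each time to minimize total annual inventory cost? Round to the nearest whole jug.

1,067 jugs

EOQ = √(2DS/H) = √(2 × 75,620 × 360 / 47.8)
    = √(1,139,046.03) ≈ 1,067.26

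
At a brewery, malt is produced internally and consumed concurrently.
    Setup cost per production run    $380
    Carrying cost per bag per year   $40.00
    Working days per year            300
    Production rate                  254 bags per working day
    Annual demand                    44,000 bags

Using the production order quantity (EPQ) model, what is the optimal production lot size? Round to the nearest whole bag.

1,407 bags

Daily demand d = 44,000/300 = 146.667; p = 254; 1 − d/p = 0.42257
EPQ = √(2DS / (H(1 − d/p)))
    = √(2 × 44,000 × 380 / (40 × 0.42257)) ≈ 1,406.54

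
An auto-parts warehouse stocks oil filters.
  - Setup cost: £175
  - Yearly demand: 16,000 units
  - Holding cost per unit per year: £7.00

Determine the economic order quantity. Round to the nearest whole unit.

2DS/H = 2·16,000·175/7 = 800,000.00
EOQ = √800,000.00 ≈ 894.43

894 units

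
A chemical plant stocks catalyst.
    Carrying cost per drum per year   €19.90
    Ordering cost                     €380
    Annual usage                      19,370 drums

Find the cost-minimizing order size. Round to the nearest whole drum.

860 drums

EOQ = √(2DS/H) = √(2 × 19,370 × 380 / 19.9)
    = √(739,758.79) ≈ 860.09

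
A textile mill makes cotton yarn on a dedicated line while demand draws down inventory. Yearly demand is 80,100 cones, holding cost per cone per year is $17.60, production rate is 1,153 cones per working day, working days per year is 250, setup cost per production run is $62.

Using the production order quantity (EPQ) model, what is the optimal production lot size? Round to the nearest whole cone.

884 cones

d = 80,100/250 = 320.4000 cones/day;  effective holding cost H(1 − d/p) = 17.6·(1 − 320.4000/1153) = 12.70925
Q* = √(2DS / H_eff) = √(2·80,100·62 / 12.70925) ≈ 884.03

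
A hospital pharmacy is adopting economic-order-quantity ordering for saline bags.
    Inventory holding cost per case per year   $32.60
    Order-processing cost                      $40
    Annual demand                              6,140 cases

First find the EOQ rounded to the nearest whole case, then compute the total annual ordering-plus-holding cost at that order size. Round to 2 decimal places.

Q* = √(2·D·S / H) = √(2·6,140·40 / 32.6) = √15,067.5 ≈ 122.75 → Q = 123 cases
Annual ordering cost = (D/Q)·S = (6,140/123) × 40 = $1,996.75
Annual holding cost  = (Q/2)·H = (123/2) × 32.6 = $2,004.90
Total = $1,996.75 + $2,004.90 = $4,001.65

$4,001.65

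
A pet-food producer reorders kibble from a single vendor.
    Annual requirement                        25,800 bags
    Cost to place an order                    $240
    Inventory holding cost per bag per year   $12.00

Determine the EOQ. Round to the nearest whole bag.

Q* = √(2·D·S / H) = √(2·25,800·240 / 12) = √1,032,000.0 ≈ 1,015.87

1,016 bags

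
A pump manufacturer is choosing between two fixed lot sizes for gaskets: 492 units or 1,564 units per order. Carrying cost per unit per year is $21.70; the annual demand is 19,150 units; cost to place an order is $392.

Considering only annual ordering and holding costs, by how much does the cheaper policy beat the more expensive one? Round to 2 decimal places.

TC(Q) = (D/Q)S + (Q/2)H
TC(492) = (19,150/492)×392 + (492/2)×21.7 = $20,595.92
TC(1,564) = (19,150/1,564)×392 + (1,564/2)×21.7 = $21,769.14
|ΔTC| = |$20,595.92 − $21,769.14| = $1,173.22

$1,173.22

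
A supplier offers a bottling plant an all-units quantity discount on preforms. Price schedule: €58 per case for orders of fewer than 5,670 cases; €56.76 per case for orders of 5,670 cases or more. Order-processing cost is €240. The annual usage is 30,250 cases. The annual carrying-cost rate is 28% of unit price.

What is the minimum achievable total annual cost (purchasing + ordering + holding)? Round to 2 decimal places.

H₁ = 28%×€58 = €16.2400;  H₂ = 28%×€56.76 = €15.8928
EOQ₁ = √(2×30,250×240/16.2400) = 945.56  (< 5,670, feasible at tier 1)
EOQ₂ = √(2×30,250×240/15.8928) = 955.84  (< 5,670 → use Q = 5,670 at tier-2 price)
TC(tier 1 (EOQ₁), Q≈945.6) = €1,769,855.94
TC(tier 2, Q≈5,670.0) = €1,763,326.51
Minimum at tier 2: €1,763,326.51

€1,763,326.51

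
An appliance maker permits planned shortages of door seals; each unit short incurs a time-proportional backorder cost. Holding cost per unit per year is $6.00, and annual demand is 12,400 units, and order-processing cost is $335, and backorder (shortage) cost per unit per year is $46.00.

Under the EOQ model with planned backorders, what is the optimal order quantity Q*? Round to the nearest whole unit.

Q* = √(2DS/H) · √((H + b)/b)
   = √(2 × 12,400 × 335 / 6) · √((6 + 46) / 46)
   = 1,176.719 × 1.0632 ≈ 1,251.11

1,251 units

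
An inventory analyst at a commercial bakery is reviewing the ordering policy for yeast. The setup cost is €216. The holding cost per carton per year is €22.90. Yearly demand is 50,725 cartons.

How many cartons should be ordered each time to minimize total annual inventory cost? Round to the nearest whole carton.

978 cartons

EOQ = √(2DS/H) = √(2 × 50,725 × 216 / 22.9)
    = √(956,908.30) ≈ 978.22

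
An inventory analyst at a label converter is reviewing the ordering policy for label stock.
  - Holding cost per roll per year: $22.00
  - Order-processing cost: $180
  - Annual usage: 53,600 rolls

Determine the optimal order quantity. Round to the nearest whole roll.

Q* = √(2·D·S / H) = √(2·53,600·180 / 22) = √877,090.9 ≈ 936.53

937 rolls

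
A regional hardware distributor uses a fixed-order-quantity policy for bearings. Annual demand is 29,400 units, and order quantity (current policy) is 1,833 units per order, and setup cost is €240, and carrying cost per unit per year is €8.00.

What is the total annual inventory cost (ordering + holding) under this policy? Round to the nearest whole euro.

€11,181

Annual ordering cost = (D/Q)·S = (29,400/1,833) × 240 = €3,849.43
Annual holding cost  = (Q/2)·H = (1,833/2) × 8 = €7,332.00
Total = €3,849.43 + €7,332.00 = €11,181.43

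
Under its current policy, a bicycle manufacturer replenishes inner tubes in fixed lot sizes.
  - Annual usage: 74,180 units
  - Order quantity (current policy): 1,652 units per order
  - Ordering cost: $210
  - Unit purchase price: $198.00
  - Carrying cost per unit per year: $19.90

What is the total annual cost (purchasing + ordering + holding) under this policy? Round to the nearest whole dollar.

Orders/yr = 74,180/1,652 = 44.903; ordering cost = 44.903 × $210 = $9,429.66
Average inventory = 1,652/2 = 826; holding cost = 826 × $19.9 = $16,437.40
Purchase cost = D·C = 74,180 × 198 = $14,687,640.00
Total = $9,429.66 + $16,437.40 + $14,687,640.00 = $14,713,507.06

$14,713,507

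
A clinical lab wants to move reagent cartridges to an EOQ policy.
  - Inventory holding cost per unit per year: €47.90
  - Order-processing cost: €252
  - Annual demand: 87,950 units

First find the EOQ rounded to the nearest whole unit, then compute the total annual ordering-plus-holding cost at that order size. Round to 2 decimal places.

€46,078.78

EOQ = √(2DS/H) = √(2 × 87,950 × 252 / 47.9)
    = √(925,402.92) ≈ 961.98 → Q = 962 units
Orders/yr = 87,950/962 = 91.424; ordering cost = 91.424 × €252 = €23,038.88
Average inventory = 962/2 = 481; holding cost = 481 × €47.9 = €23,039.90
Total = €23,038.88 + €23,039.90 = €46,078.78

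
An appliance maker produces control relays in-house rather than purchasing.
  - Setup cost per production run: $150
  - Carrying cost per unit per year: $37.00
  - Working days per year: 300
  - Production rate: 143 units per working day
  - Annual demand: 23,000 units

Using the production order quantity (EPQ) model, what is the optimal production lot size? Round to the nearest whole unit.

Daily demand d = 23,000/300 = 76.667; p = 143; 1 − d/p = 0.46387
EPQ = √(2DS / (H(1 − d/p)))
    = √(2 × 23,000 × 150 / (37 × 0.46387)) ≈ 634.05

634 units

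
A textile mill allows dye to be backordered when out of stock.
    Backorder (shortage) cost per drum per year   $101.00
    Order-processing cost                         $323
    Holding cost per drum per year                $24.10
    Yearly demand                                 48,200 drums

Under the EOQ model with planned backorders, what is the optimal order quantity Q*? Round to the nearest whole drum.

1,265 drums

Basic EOQ = √(2·48,200·323/24.1) = 1,136.662
Backorder adjustment √((H+b)/b) = √((24.1+101)/101) = 1.1129
Q* = 1,136.662 × 1.1129 ≈ 1,265.03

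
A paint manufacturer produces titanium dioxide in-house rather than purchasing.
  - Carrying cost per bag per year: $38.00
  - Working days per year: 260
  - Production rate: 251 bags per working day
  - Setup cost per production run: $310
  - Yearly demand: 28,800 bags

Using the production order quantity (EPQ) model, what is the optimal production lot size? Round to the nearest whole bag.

Daily demand d = 28,800/260 = 110.769; p = 251; 1 − d/p = 0.55869
EPQ = √(2DS / (H(1 − d/p)))
    = √(2 × 28,800 × 310 / (38 × 0.55869)) ≈ 917.10

917 bags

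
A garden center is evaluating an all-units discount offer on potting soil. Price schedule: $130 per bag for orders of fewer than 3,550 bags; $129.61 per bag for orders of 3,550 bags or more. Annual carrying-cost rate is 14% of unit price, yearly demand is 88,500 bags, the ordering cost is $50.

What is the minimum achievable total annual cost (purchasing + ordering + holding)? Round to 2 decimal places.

$11,503,939.56

H₁ = 14%×$130 = $18.2000;  H₂ = 14%×$129.61 = $18.1454
EOQ₁ = √(2×88,500×50/18.2000) = 697.33  (< 3,550, feasible at tier 1)
EOQ₂ = √(2×88,500×50/18.1454) = 698.37  (< 3,550 → use Q = 3,550 at tier-2 price)
TC(tier 1 (EOQ₁), Q≈697.3) = $11,517,691.34
TC(tier 2, Q≈3,550.0) = $11,503,939.56
Minimum at tier 2: $11,503,939.56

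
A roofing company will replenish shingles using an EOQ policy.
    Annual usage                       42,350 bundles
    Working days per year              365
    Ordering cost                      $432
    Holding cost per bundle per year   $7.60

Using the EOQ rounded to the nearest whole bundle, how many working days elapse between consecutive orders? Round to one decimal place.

EOQ = √(2DS/H) = √(2 × 42,350 × 432 / 7.6)
    = √(4,814,526.32) ≈ 2,194.20 → Q = 2,194 bundles
Days between orders = 365 / (D/Q) = 365 / 19.303 ≈ 18.909

18.9 days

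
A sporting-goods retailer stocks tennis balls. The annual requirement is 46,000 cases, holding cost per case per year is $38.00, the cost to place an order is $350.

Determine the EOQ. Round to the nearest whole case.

2DS/H = 2·46,000·350/38 = 847,368.42
EOQ = √847,368.42 ≈ 920.53

921 cases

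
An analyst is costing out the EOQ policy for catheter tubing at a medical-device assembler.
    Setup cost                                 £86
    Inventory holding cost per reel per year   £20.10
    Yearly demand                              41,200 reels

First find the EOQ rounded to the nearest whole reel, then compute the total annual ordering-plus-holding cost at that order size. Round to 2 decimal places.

£11,934.68

EOQ = √(2DS/H) = √(2 × 41,200 × 86 / 20.1)
    = √(352,557.21) ≈ 593.77 → Q = 594 reels
Orders/yr = 41,200/594 = 69.360; ordering cost = 69.360 × £86 = £5,964.98
Average inventory = 594/2 = 297; holding cost = 297 × £20.1 = £5,969.70
Total = £5,964.98 + £5,969.70 = £11,934.68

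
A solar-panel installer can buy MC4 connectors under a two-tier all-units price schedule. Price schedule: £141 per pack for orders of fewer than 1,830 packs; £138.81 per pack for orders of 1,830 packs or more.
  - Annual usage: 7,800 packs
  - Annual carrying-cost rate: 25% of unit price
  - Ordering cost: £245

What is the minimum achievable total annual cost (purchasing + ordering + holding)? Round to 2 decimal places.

£1,111,407.13

H₁ = 25%×£141 = £35.2500;  H₂ = 25%×£138.81 = £34.7025
EOQ₁ = √(2×7,800×245/35.2500) = 329.28  (< 1,830, feasible at tier 1)
EOQ₂ = √(2×7,800×245/34.7025) = 331.87  (< 1,830 → use Q = 1,830 at tier-2 price)
TC(tier 1 (EOQ₁), Q≈329.3) = £1,111,407.13
TC(tier 2, Q≈1,830.0) = £1,115,515.05
Minimum at tier 1 (EOQ₁): £1,111,407.13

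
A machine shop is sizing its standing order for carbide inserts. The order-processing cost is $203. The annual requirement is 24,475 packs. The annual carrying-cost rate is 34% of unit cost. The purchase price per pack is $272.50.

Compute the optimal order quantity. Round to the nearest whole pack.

Holding cost per pack per year: H = 34% × $272.5 = $92.6500
EOQ = √(2DS/H) = √(2 × 24,475 × 203 / 92.65)
    = √(107,251.48) ≈ 327.49

327 packs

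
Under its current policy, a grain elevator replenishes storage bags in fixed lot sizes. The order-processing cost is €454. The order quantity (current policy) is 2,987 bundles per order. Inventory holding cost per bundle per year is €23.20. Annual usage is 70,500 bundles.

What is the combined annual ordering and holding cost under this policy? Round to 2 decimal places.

Annual ordering cost = (D/Q)·S = (70,500/2,987) × 454 = €10,715.43
Annual holding cost  = (Q/2)·H = (2,987/2) × 23.2 = €34,649.20
Total = €10,715.43 + €34,649.20 = €45,364.63

€45,364.63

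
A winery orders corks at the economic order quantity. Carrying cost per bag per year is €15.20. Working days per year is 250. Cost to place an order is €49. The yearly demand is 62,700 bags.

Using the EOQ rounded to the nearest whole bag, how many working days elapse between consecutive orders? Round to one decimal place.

2.5 days

EOQ = √(2DS/H) = √(2 × 62,700 × 49 / 15.2)
    = √(404,250.00) ≈ 635.81 → Q = 636 bags
T = Q/D × 250 days = 636/62,700 × 250 = 2.536 days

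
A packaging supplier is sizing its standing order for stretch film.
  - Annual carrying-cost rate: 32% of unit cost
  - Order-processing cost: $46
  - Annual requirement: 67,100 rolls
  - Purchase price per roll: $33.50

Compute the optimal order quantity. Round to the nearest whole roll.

759 rolls

Holding cost per roll per year: H = 32% × $33.5 = $10.7200
Q* = √(2·D·S / H) = √(2·67,100·46 / 10.72) = √575,858.2 ≈ 758.85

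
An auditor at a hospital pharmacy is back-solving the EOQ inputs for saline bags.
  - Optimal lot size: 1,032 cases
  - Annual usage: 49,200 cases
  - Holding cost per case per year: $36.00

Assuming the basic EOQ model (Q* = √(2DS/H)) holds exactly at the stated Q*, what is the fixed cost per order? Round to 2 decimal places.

$389.64

EOQ relation: Q² = 2DS/H, so rearrange for the unknown.
S = Q²H / (2D) = 1,032² × 36 / (2 × 49,200) = 389.6429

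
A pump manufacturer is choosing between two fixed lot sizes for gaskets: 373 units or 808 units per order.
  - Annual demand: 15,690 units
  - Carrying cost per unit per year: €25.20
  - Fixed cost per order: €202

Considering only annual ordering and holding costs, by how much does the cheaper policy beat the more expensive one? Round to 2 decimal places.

For each Q, cost = (D/Q)·S + (Q/2)·H.
TC(373) = (15,690/373)×202 + (373/2)×25.2 = €13,196.80
TC(808) = (15,690/808)×202 + (808/2)×25.2 = €14,103.30
|ΔTC| = |€13,196.80 − €14,103.30| = €906.50

€906.50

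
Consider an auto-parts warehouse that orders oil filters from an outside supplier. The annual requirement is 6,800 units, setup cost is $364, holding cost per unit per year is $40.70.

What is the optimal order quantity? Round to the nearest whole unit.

349 units

EOQ = √(2DS/H) = √(2 × 6,800 × 364 / 40.7)
    = √(121,631.45) ≈ 348.76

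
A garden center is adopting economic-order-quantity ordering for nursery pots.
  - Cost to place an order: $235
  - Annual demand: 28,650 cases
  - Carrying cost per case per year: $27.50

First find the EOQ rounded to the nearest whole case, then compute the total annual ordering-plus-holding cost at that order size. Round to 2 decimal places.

EOQ = √(2DS/H) = √(2 × 28,650 × 235 / 27.5)
    = √(489,654.55) ≈ 699.75 → Q = 700 cases
Ordering: D/Q × S = 28,650/700 × $235 = $9,618.21
Holding:  Q/2 × H = 700/2 × $27.5 = $9,625.00
Total = $9,618.21 + $9,625.00 = $19,243.21

$19,243.21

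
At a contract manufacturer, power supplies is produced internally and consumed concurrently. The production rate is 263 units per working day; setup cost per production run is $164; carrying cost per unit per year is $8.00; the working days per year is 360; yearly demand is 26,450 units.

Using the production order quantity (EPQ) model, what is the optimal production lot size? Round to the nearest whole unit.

Daily demand d = 26,450/360 = 73.472; p = 263; 1 − d/p = 0.72064
EPQ = √(2DS / (H(1 − d/p)))
    = √(2 × 26,450 × 164 / (8 × 0.72064)) ≈ 1,226.72

1,227 units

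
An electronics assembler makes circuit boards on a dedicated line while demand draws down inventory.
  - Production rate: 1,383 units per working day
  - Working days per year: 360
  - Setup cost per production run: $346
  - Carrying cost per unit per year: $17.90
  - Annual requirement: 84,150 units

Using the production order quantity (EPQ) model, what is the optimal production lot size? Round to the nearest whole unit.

d = 84,150/360 = 233.7500 units/day;  effective holding cost H(1 − d/p) = 17.9·(1 − 233.7500/1383) = 14.87460
Q* = √(2DS / H_eff) = √(2·84,150·346 / 14.87460) ≈ 1,978.60

1,979 units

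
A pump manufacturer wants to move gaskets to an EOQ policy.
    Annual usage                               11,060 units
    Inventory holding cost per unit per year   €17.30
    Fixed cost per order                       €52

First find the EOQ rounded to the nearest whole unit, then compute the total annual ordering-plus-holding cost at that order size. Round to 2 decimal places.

Optimal lot size Q* = (2 × 11,060 × €52 / €17.3)^½ ≈ 257.85 → Q = 258 units
Ordering: D/Q × S = 11,060/258 × €52 = €2,229.15
Holding:  Q/2 × H = 258/2 × €17.3 = €2,231.70
Total = €2,229.15 + €2,231.70 = €4,460.85

€4,460.85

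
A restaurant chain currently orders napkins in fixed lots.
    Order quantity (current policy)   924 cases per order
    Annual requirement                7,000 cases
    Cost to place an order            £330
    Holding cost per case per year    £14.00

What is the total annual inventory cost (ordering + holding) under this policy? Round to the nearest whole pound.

Annual ordering cost = (D/Q)·S = (7,000/924) × 330 = £2,500.00
Annual holding cost  = (Q/2)·H = (924/2) × 14 = £6,468.00
Total = £2,500.00 + £6,468.00 = £8,968.00

£8,968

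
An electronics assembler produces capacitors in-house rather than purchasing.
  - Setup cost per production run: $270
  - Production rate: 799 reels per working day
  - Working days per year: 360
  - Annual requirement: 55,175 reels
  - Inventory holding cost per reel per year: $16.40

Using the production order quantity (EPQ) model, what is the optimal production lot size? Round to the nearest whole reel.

1,499 reels

Daily demand d = 55,175/360 = 153.264; p = 799; 1 − d/p = 0.80818
EPQ = √(2DS / (H(1 − d/p)))
    = √(2 × 55,175 × 270 / (16.4 × 0.80818)) ≈ 1,499.31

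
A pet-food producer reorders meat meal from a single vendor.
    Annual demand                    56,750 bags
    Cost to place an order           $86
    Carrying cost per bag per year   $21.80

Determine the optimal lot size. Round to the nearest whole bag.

Q* = √(2·D·S / H) = √(2·56,750·86 / 21.8) = √447,752.3 ≈ 669.14

669 bags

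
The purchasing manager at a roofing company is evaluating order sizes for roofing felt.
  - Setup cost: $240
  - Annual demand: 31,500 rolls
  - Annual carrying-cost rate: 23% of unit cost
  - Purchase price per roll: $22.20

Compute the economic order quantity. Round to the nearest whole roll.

Carrying cost H = $22.2 × 23% = $5.1060/roll/yr
2DS/H = 2·31,500·240/5.106 = 2,961,222.09
EOQ = √2,961,222.09 ≈ 1,720.82

1,721 rolls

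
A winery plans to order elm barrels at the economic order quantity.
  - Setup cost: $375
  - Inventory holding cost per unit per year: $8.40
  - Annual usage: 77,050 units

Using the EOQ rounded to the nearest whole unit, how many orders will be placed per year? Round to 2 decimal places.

Q* = √(2·D·S / H) = √(2·77,050·375 / 8.4) = √6,879,464.3 ≈ 2,622.87 → Q = 2,623
Orders per year = D/Q = 77,050 / 2,623 = 29.375

29.37 orders per year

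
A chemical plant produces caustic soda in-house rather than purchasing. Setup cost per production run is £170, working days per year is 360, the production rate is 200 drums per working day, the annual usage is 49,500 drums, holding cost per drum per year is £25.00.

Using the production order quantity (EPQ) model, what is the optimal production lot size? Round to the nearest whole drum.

1,468 drums

Daily demand d = 49,500/360 = 137.500; p = 200; 1 − d/p = 0.31250
EPQ = √(2DS / (H(1 − d/p)))
    = √(2 × 49,500 × 170 / (25 × 0.31250)) ≈ 1,467.73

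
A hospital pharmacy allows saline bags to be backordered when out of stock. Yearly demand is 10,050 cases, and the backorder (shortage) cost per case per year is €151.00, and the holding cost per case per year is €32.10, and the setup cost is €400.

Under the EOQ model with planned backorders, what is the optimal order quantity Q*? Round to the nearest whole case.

551 cases

Basic EOQ = √(2·10,050·400/32.1) = 500.467
Backorder adjustment √((H+b)/b) = √((32.1+151)/151) = 1.1012
Q* = 500.467 × 1.1012 ≈ 551.10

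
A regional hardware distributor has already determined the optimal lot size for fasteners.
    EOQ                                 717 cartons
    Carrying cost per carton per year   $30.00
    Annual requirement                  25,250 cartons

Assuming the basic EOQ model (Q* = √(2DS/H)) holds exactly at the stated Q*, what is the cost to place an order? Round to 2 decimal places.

$305.40

From Q* = √(2DS/H) ⇒ Q*² = 2DS/H.
S = Q²H / (2D) = 717² × 30 / (2 × 25,250) = 305.3994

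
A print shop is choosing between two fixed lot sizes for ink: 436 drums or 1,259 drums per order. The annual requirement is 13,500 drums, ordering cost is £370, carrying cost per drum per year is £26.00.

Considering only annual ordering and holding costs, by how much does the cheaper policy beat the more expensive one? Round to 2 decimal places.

TC(Q) = (D/Q)S + (Q/2)H
TC(436) = (13,500/436)×370 + (436/2)×26 = £17,124.42
TC(1,259) = (13,500/1,259)×370 + (1,259/2)×26 = £20,334.43
|ΔTC| = |£17,124.42 − £20,334.43| = £3,210.01

£3,210.01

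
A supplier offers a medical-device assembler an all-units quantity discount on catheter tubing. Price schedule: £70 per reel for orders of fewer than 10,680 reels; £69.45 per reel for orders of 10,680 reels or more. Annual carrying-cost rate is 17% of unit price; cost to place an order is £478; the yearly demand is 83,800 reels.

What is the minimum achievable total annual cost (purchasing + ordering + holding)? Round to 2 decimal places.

H₁ = 17%×£70 = £11.9000;  H₂ = 17%×£69.45 = £11.8065
EOQ₁ = √(2×83,800×478/11.9000) = 2,594.64  (< 10,680, feasible at tier 1)
EOQ₂ = √(2×83,800×478/11.8065) = 2,604.90  (< 10,680 → use Q = 10,680 at tier-2 price)
TC(tier 1 (EOQ₁), Q≈2,594.6) = £5,896,876.24
TC(tier 2, Q≈10,680.0) = £5,886,707.31
Minimum at tier 2: £5,886,707.31

£5,886,707.31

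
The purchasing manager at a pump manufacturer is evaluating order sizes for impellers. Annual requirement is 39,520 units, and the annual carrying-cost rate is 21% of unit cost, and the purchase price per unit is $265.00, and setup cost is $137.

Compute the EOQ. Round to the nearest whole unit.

H = i·C = 0.21 × $265 = $55.6500 per unit-year
Q* = √(2·D·S / H) = √(2·39,520·137 / 55.65) = √194,581.9 ≈ 441.11

441 units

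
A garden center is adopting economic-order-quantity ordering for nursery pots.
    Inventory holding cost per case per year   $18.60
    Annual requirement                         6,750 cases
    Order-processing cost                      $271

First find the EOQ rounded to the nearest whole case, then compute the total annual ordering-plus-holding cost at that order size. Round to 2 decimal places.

2DS/H = 2·6,750·271/18.6 = 196,693.55
EOQ = √196,693.55 ≈ 443.50 → Q = 444 cases
Annual ordering cost = (D/Q)·S = (6,750/444) × 271 = $4,119.93
Annual holding cost  = (Q/2)·H = (444/2) × 18.6 = $4,129.20
Total = $4,119.93 + $4,129.20 = $8,249.13

$8,249.13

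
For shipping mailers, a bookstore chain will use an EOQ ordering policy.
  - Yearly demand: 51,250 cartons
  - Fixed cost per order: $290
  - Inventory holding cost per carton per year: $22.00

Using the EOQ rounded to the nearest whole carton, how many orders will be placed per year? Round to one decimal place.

44.1 orders per year

2DS/H = 2·51,250·290/22 = 1,351,136.36
EOQ = √1,351,136.36 ≈ 1,162.38 → Q = 1,162
N = D/Q = 51,250/1,162 ≈ 44.105 orders/yr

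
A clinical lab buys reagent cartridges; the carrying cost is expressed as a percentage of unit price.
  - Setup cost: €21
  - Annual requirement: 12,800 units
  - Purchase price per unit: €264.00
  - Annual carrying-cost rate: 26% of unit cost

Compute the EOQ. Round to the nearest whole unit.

88 units

Carrying cost H = €264 × 26% = €68.6400/unit/yr
EOQ = √(2DS/H) = √(2 × 12,800 × 21 / 68.64)
    = √(7,832.17) ≈ 88.50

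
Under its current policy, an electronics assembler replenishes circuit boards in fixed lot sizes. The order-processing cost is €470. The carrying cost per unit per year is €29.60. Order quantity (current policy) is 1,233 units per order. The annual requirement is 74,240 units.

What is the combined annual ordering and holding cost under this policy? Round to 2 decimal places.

Orders/yr = 74,240/1,233 = 60.211; ordering cost = 60.211 × €470 = €28,299.11
Average inventory = 1,233/2 = 616.5; holding cost = 616.5 × €29.6 = €18,248.40
Total = €28,299.11 + €18,248.40 = €46,547.51

€46,547.51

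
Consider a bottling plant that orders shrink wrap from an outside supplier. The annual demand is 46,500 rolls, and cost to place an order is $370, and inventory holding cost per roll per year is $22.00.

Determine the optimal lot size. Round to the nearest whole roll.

EOQ = √(2DS/H) = √(2 × 46,500 × 370 / 22)
    = √(1,564,090.91) ≈ 1,250.64

1,251 rolls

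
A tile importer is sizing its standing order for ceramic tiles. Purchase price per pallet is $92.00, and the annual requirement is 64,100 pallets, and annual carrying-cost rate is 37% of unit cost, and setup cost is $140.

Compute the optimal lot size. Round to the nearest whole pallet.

Holding cost per pallet per year: H = 37% × $92 = $34.0400
EOQ = √(2DS/H) = √(2 × 64,100 × 140 / 34.04)
    = √(527,262.04) ≈ 726.13

726 pallets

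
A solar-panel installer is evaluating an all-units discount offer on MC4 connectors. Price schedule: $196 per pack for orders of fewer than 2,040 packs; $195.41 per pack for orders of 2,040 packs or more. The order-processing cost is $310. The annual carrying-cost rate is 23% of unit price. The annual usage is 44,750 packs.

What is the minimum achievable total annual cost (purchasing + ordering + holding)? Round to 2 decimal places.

$8,797,240.93

H₁ = 23%×$196 = $45.0800;  H₂ = 23%×$195.41 = $44.9443
EOQ₁ = √(2×44,750×310/45.0800) = 784.51  (< 2,040, feasible at tier 1)
EOQ₂ = √(2×44,750×310/44.9443) = 785.70  (< 2,040 → use Q = 2,040 at tier-2 price)
TC(tier 1 (EOQ₁), Q≈784.5) = $8,806,365.87
TC(tier 2, Q≈2,040.0) = $8,797,240.93
Minimum at tier 2: $8,797,240.93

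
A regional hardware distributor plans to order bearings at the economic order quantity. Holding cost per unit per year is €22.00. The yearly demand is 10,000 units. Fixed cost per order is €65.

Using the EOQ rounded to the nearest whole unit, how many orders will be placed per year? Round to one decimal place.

41.2 orders per year

Optimal lot size Q* = (2 × 10,000 × €65 / €22)^½ ≈ 243.09 → Q = 243
N = D/Q = 10,000/243 ≈ 41.152 orders/yr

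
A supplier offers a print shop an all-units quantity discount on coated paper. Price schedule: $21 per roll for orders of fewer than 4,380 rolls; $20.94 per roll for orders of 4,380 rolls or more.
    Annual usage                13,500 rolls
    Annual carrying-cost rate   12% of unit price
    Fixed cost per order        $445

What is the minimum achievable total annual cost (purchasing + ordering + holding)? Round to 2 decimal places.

H₁ = 12%×$21 = $2.5200;  H₂ = 12%×$20.94 = $2.5128
EOQ₁ = √(2×13,500×445/2.5200) = 2,183.54  (< 4,380, feasible at tier 1)
EOQ₂ = √(2×13,500×445/2.5128) = 2,186.67  (< 4,380 → use Q = 4,380 at tier-2 price)
TC(tier 1 (EOQ₁), Q≈2,183.5) = $289,002.53
TC(tier 2, Q≈4,380.0) = $289,564.61
Minimum at tier 1 (EOQ₁): $289,002.53

$289,002.53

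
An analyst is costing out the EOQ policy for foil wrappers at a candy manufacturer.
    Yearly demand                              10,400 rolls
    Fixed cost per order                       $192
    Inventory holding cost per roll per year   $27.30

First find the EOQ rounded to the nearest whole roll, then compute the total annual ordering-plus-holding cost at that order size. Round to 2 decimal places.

Q* = √(2·D·S / H) = √(2·10,400·192 / 27.3) = √146,285.7 ≈ 382.47 → Q = 382 rolls
Orders/yr = 10,400/382 = 27.225; ordering cost = 27.225 × $192 = $5,227.23
Average inventory = 382/2 = 191; holding cost = 191 × $27.3 = $5,214.30
Total = $5,227.23 + $5,214.30 = $10,441.53

$10,441.53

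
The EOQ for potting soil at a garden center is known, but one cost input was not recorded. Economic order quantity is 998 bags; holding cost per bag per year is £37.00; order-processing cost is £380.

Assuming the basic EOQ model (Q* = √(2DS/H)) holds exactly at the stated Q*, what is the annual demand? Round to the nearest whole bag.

From Q* = √(2DS/H) ⇒ Q*² = 2DS/H.
D = Q²H / (2S) = 998² × 37 / (2 × 380) = 48,489.67

48,490 bags per year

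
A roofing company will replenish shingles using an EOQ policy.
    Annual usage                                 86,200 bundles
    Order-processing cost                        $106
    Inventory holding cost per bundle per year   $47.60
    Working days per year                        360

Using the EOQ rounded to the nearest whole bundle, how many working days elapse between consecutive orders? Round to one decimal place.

2.6 days

Q* = √(2·D·S / H) = √(2·86,200·106 / 47.6) = √383,916.0 ≈ 619.61 → Q = 620 bundles
T = Q/D × 360 days = 620/86,200 × 360 = 2.589 days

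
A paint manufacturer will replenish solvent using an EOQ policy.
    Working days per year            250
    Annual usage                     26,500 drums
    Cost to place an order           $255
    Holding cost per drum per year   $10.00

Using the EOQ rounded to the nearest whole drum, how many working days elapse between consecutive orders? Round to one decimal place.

EOQ = √(2DS/H) = √(2 × 26,500 × 255 / 10)
    = √(1,351,500.00) ≈ 1,162.54 → Q = 1,163 drums
Cycle time = (working days × Q)/D = (250 × 1,163) / 26,500 = 10.972 days

11.0 days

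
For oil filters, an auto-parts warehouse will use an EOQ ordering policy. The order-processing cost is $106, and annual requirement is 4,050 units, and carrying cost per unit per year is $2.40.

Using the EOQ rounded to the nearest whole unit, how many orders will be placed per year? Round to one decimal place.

Q* = √(2·D·S / H) = √(2·4,050·106 / 2.4) = √357,750.0 ≈ 598.12 → Q = 598
N = D/Q = 4,050/598 ≈ 6.773 orders/yr

6.8 orders per year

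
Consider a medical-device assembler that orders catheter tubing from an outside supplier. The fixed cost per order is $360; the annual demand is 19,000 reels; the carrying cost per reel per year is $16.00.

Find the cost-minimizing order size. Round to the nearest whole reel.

925 reels

EOQ = √(2DS/H) = √(2 × 19,000 × 360 / 16)
    = √(855,000.00) ≈ 924.66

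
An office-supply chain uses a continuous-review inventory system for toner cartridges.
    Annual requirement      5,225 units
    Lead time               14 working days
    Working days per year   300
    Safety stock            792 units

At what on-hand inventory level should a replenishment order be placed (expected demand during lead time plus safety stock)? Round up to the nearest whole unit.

Daily demand d = 5,225 / 300 = 17.417 units/day
Demand during lead time = 17.417 × 14 = 243.83
Reorder point = 243.83 + 792 = 1,035.83 → round up

1,036 units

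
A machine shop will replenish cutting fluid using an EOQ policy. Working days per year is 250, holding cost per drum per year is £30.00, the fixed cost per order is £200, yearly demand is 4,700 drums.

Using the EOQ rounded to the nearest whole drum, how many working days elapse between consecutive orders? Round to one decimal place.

13.3 days

2DS/H = 2·4,700·200/30 = 62,666.67
EOQ = √62,666.67 ≈ 250.33 → Q = 250 drums
Days between orders = 250 / (D/Q) = 250 / 18.800 ≈ 13.298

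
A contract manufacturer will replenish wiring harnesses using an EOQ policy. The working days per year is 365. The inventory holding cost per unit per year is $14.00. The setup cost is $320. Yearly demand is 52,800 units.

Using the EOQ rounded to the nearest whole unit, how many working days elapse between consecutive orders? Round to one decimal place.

10.7 days

Optimal lot size Q* = (2 × 52,800 × $320 / $14)^½ ≈ 1,553.61 → Q = 1,554 units
T = Q/D × 365 days = 1,554/52,800 × 365 = 10.743 days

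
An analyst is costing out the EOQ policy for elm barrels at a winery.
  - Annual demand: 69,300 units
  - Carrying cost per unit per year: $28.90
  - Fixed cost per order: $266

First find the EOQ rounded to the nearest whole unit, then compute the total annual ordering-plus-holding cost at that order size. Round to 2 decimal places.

Optimal lot size Q* = (2 × 69,300 × $266 / $28.9)^½ ≈ 1,129.47 → Q = 1,129 units
Orders/yr = 69,300/1,129 = 61.382; ordering cost = 61.382 × $266 = $16,327.55
Average inventory = 1,129/2 = 564.5; holding cost = 564.5 × $28.9 = $16,314.05
Total = $16,327.55 + $16,314.05 = $32,641.60

$32,641.60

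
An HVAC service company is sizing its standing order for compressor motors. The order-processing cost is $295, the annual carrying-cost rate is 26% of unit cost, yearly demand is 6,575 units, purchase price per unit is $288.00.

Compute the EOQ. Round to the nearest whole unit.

228 units

H = i·C = 0.26 × $288 = $74.8800 per unit-year
EOQ = √(2DS/H) = √(2 × 6,575 × 295 / 74.88)
    = √(51,806.22) ≈ 227.61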